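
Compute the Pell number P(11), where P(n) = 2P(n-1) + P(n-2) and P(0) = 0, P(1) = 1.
Computing the sequence terms:
0, 1, 2, 5, 12, 29, 70, 169, 408, 985, 2378, 5741

5741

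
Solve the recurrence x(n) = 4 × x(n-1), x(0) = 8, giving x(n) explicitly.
Recurrence: x(n) = 4 × x(n-1), initial: x(0) = 8.
Each term is 4 times the previous, so this is geometric with ratio 4. After n steps: x(n) = x(0)·4ⁿ = 8·4ⁿ.

x(n) = 8·4ⁿ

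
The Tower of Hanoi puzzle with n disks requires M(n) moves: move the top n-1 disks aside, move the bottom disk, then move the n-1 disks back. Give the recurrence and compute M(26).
Moving n disks = move the top n-1 disks aside (M(n-1) moves) + move the largest disk (1 move) + move the n-1 disks back on top (M(n-1) moves), so M(n) = 2M(n-1) + 1, with M(1) = 1 (a single disk takes one move).
First terms: 1, 3, 7, 15, 31, 63, … — each is one less than a power of 2. Indeed M(n) + 1 = 2(M(n-1) + 1) with M(1) + 1 = 2, so M(n) + 1 = 2ⁿ and M(n) = 2ⁿ - 1.
Hence M(26) = 2^26 - 1 = 67108864 - 1 = 67108863.

M(n) = 2M(n-1) + 1, M(1) = 1; M(26) = 67108863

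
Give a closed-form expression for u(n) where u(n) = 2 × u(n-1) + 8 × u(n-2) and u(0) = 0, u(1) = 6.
Recurrence: u(n) = 2 × u(n-1) + 8 × u(n-2), initial: u(0) = 0, u(1) = 6.
Characteristic equation: r² - 2r - 8 = 0, which factors as (r - 4)(r + 2) = 0, so r = 4, -2. General solution u(n) = A·4ⁿ + B·(-2)ⁿ. From u(0) = 0: A + B = 0. From u(1) = 6: 4A - 2B = 6. Solving gives A = 1, B = -1.

u(n) = 4ⁿ - (-2)ⁿ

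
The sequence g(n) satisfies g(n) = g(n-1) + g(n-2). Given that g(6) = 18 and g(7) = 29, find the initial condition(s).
Work backwards using g(k) = g(k+2) - g(k+1):
g(5) = g(7) - g(6) = 29 - 18 = 11
g(4) = g(6) - g(5) = 18 - 11 = 7
g(3) = g(5) - g(4) = 11 - 7 = 4
g(2) = g(4) - g(3) = 7 - 4 = 3
g(1) = g(3) - g(2) = 4 - 3 = 1
g(0) = g(2) - g(1) = 3 - 1 = 2

g(0) = 2, g(1) = 1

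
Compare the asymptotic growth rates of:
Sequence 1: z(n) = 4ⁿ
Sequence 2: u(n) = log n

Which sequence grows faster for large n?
Comparing growth rates:
Growth-rate hierarchy: log n ≺ any polynomial ≺ any exponential cⁿ (c>1) ≺ n! ≺ nⁿ.
exponential base 4 dominates logarithmic asymptotically.

z(n) grows faster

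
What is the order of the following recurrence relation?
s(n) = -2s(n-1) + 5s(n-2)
The order is the largest lag k for which s(n-k) appears. Here the deepest term is s(n-2), so the order is 2.

Order 2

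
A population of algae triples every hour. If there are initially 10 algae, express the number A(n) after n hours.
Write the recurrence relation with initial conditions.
Each hour multiplies the count by 3, so the count after n hours depends only on the count after n-1 hours: A(n) = 3 × A(n-1). The starting count gives A(0) = 10.
Unrolling n times gives the closed form A(n) = 10 × 3ⁿ.

A(n) = 3 × A(n-1), A(0) = 10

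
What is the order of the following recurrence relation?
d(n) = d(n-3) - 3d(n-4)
The order is the largest lag k for which d(n-k) appears. Here the deepest term is d(n-4), so the order is 4.

Order 4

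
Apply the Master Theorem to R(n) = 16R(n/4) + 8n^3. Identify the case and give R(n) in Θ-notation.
Master Theorem template: R(n) = a·R(n/b) + f(n).
Here: a=16, b=4, f(n)=8n^3
Compute log_b(a) = log_4(16) = 2.
f(n) = 8n^3 = Ω(n^(2+ε)) with ε = 1, and the regularity condition holds (a·f(n/b) = (a/b^3)·f(n) with a/b^3 = 4^-1 < 1). Case 3: R(n) = Θ(f(n)) = Θ(n^3).

Case 3: R(n) = Θ(n^3)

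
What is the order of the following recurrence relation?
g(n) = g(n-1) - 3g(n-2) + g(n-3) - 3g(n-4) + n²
The order is the largest lag k for which g(n-k) appears. Here the deepest term is g(n-4) (the n² term is non-homogeneous and does not affect the order), so the order is 4.

Order 4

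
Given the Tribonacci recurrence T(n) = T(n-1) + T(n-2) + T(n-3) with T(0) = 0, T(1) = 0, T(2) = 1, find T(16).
Computing the sequence terms:
0, 0, 1, 1, 2, 4, 7, 13, 24, 44, 81, 149, 274, 504, 927, 1705, 3136

3136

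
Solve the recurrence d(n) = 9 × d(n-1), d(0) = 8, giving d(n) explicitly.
Recurrence: d(n) = 9 × d(n-1), initial: d(0) = 8.
Each term is 9 times the previous, so this is geometric with ratio 9. After n steps: d(n) = d(0)·9ⁿ = 8·9ⁿ.

d(n) = 8·9ⁿ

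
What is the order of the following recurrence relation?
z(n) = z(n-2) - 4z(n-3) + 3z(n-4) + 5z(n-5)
The order is the largest lag k for which z(n-k) appears. Here the deepest term is z(n-5), so the order is 5.

Order 5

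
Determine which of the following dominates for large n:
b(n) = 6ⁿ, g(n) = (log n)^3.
Comparing growth rates:
Growth-rate hierarchy: log n ≺ any polynomial ≺ any exponential cⁿ (c>1) ≺ n! ≺ nⁿ.
exponential base 6 dominates polylogarithmic (log n)^3 asymptotically.

b(n) grows faster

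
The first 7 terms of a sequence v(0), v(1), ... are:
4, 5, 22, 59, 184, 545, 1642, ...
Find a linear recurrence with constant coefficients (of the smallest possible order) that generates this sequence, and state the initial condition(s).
Look for the lowest-order linear relation among consecutive terms.
Observation: v(n) - 2·v(n-1) - (3)·v(n-2) = 0 holds for the shown terms, and no order-1 relation v(n) = α·v(n-1) + β fits.
Check at n=3: 2·22 + (3)·5 = 59. ✓

v(n) = 2v(n-1) + 3v(n-2), v(0) = 4, v(1) = 5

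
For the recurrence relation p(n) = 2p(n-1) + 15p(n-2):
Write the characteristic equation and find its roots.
Substitute p(n) = rⁿ and divide through by rⁿ⁻²: r² - 2r - 15 = 0
Factor: (r + 3)(r - 5) = 0, so r = -3, 5.
General solution: p(n) = A·(-3)ⁿ + B·5ⁿ

Characteristic: r² - 2r - 15 = 0, Roots: r = -3, 5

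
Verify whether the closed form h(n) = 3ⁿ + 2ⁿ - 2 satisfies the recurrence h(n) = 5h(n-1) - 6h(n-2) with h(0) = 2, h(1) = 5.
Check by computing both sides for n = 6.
From the recurrence with h(0) = 2, h(1) = 5:
  h(0) = 2, h(1) = 5, h(2) = 13, h(3) = 35, h(4) = 97, h(5) = 275, h(6) = 793
  so the recurrence gives h(6) = 793.
From the proposed closed form h(n) = 3ⁿ + 2ⁿ - 2:
  h(6) = 791.
The recurrence gives 793 but the closed form gives 791, so the closed form does not satisfy the recurrence.

No, the closed form is incorrect.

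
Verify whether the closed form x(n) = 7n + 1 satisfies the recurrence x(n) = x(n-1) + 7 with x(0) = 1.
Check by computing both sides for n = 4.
From the recurrence with x(0) = 1:
  x(0) = 1, x(1) = 8, x(2) = 15, x(3) = 22, x(4) = 29
  so the recurrence gives x(4) = 29.
From the proposed closed form x(n) = 7n + 1:
  x(4) = 29.
Both sides give 29 at n = 4, and the initial condition(s) match, so the closed form is consistent.

Yes, the closed form is correct.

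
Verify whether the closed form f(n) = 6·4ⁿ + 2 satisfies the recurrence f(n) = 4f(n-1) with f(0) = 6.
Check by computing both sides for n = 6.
From the recurrence with f(0) = 6:
  f(0) = 6, f(1) = 24, f(2) = 96, f(3) = 384, f(4) = 1536, f(5) = 6144, f(6) = 24576
  so the recurrence gives f(6) = 24576.
From the proposed closed form f(n) = 6·4ⁿ + 2:
  f(6) = 24578.
The recurrence gives 24576 but the closed form gives 24578, so the closed form does not satisfy the recurrence.

No, the closed form is incorrect.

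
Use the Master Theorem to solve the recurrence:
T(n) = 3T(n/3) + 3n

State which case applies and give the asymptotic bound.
Master Theorem template: T(n) = a·T(n/b) + f(n).
Here: a=3, b=3, f(n)=3n
Compute log_b(a) = log_3(3) = 1.
f(n) = 3n = Θ(n). Case 2: T(n) = Θ(n log n).

Case 2: T(n) = Θ(n log n)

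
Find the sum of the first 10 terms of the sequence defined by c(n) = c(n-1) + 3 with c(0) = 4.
Computing the sequence terms: 4, 7, 10, 13, 16, 19, 22, 25, 28, 31
Adding these values together:

175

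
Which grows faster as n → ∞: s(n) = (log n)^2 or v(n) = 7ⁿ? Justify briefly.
Comparing growth rates:
Growth-rate hierarchy: log n ≺ any polynomial ≺ any exponential cⁿ (c>1) ≺ n! ≺ nⁿ.
exponential base 7 dominates polylogarithmic (log n)^2 asymptotically.

v(n) grows faster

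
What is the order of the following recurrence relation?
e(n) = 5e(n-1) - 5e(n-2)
The order is the largest lag k for which e(n-k) appears. Here the deepest term is e(n-2), so the order is 2.

Order 2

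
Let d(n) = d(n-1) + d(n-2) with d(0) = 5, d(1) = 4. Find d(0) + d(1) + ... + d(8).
Computing the sequence terms: 5, 4, 9, 13, 22, 35, 57, 92, 149
Adding these values together:

386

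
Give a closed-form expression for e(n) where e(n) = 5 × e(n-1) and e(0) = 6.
Recurrence: e(n) = 5 × e(n-1), initial: e(0) = 6.
Each term is 5 times the previous, so this is geometric with ratio 5. After n steps: e(n) = e(0)·5ⁿ = 6·5ⁿ.

e(n) = 6·5ⁿ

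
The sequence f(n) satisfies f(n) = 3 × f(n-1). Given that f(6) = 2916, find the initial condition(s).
In general f(n) = 3ⁿ · f(0). At n = 6: f(0) = f(6) / 3^6 = 2916 / 729 = 4.

f(0) = 4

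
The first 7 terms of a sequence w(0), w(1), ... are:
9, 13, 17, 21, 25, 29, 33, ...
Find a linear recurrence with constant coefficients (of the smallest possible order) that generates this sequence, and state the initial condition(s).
Look for the lowest-order linear relation among consecutive terms.
Observation: consecutive differences are constant (= 4).
Check at n=2: 1·13 + 4 = 17. ✓

w(n) = w(n-1) + 4, w(0) = 9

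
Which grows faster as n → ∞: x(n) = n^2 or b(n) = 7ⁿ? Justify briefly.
Comparing growth rates:
Growth-rate hierarchy: log n ≺ any polynomial ≺ any exponential cⁿ (c>1) ≺ n! ≺ nⁿ.
exponential base 7 dominates polynomial degree 2 asymptotically.

b(n) grows faster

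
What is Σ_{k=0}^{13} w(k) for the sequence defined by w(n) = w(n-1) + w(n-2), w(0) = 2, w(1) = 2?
Computing the sequence terms: 2, 2, 4, 6, 10, 16, 26, 42, 68, 110, 178, 288, 466, 754
Adding these values together:

1972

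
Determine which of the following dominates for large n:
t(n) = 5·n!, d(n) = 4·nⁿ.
Comparing growth rates:
Growth-rate hierarchy: log n ≺ any polynomial ≺ any exponential cⁿ (c>1) ≺ n! ≺ nⁿ.
super-exponential nⁿ dominates factorial asymptotically.

d(n) grows faster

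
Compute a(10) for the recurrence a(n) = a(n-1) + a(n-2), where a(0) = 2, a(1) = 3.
Computing the sequence terms:
2, 3, 5, 8, 13, 21, 34, 55, 89, 144, 233

233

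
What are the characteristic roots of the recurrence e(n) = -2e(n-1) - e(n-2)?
Substitute e(n) = rⁿ and divide through by rⁿ⁻²: r² + 2r + 1 = 0
Factor: (r + 1)² = 0, so r = -1 (double root).
General solution: e(n) = (A + Bn)·(-1)ⁿ

Characteristic: r² + 2r + 1 = 0, Roots: r = -1 (double root)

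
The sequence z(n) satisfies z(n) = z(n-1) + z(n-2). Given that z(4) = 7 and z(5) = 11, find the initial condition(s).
Work backwards using z(k) = z(k+2) - z(k+1):
z(3) = z(5) - z(4) = 11 - 7 = 4
z(2) = z(4) - z(3) = 7 - 4 = 3
z(1) = z(3) - z(2) = 4 - 3 = 1
z(0) = z(2) - z(1) = 3 - 1 = 2

z(0) = 2, z(1) = 1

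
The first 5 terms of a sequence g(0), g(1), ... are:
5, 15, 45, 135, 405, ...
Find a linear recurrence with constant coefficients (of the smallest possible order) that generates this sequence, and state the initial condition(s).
Look for the lowest-order linear relation among consecutive terms.
Observation: each term is 3× the previous.
Check at n=2: 3·15 = 45. ✓

g(n) = 3 × g(n-1), g(0) = 5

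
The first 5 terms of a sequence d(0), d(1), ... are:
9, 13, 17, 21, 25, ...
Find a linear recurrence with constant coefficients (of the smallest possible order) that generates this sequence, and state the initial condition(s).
Look for the lowest-order linear relation among consecutive terms.
Observation: consecutive differences are constant (= 4).
Check at n=2: 1·13 + 4 = 17. ✓

d(n) = d(n-1) + 4, d(0) = 9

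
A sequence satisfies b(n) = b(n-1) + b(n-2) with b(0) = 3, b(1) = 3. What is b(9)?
Computing the sequence terms:
3, 3, 6, 9, 15, 24, 39, 63, 102, 165

165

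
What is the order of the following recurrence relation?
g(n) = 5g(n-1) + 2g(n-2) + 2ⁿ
The order is the largest lag k for which g(n-k) appears. Here the deepest term is g(n-2) (the 2ⁿ term is non-homogeneous and does not affect the order), so the order is 2.

Order 2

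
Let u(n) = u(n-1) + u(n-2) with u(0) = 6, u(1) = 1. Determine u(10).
Computing the sequence terms:
6, 1, 7, 8, 15, 23, 38, 61, 99, 160, 259

259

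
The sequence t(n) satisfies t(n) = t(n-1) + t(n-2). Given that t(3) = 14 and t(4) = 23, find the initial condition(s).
Work backwards using t(k) = t(k+2) - t(k+1):
t(2) = t(4) - t(3) = 23 - 14 = 9
t(1) = t(3) - t(2) = 14 - 9 = 5
t(0) = t(2) - t(1) = 9 - 5 = 4

t(0) = 4, t(1) = 5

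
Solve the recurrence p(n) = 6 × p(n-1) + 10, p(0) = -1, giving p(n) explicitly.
Recurrence: p(n) = 6 × p(n-1) + 10, initial: p(0) = -1.
Try p(n) = A·6ⁿ + C. Substituting: A·6ⁿ + C = 6(A·6ⁿ⁻¹ + C) + 10 = A·6ⁿ + 6C + 10, so C = 6C + 10, giving C = -2. Then p(0) = A - 2 = -1 gives A = 1.

p(n) = 6ⁿ - 2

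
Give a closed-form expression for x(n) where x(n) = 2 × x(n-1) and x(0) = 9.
Recurrence: x(n) = 2 × x(n-1), initial: x(0) = 9.
Each term is 2 times the previous, so this is geometric with ratio 2. After n steps: x(n) = x(0)·2ⁿ = 9·2ⁿ.

x(n) = 9·2ⁿ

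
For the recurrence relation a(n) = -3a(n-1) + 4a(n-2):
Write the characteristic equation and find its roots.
Substitute a(n) = rⁿ and divide through by rⁿ⁻²: r² + 3r - 4 = 0
Factor: (r - 1)(r + 4) = 0, so r = 1, -4.
General solution: a(n) = A·1ⁿ + B·(-4)ⁿ

Characteristic: r² + 3r - 4 = 0, Roots: r = 1, -4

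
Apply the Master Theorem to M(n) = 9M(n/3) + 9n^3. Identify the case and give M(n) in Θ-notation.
Master Theorem template: M(n) = a·M(n/b) + f(n).
Here: a=9, b=3, f(n)=9n^3
Compute log_b(a) = log_3(9) = 2.
f(n) = 9n^3 = Ω(n^(2+ε)) with ε = 1, and the regularity condition holds (a·f(n/b) = (a/b^3)·f(n) with a/b^3 = 3^-1 < 1). Case 3: M(n) = Θ(f(n)) = Θ(n^3).

Case 3: M(n) = Θ(n^3)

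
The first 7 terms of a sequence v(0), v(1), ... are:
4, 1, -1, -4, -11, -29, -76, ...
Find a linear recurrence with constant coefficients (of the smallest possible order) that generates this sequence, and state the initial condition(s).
Look for the lowest-order linear relation among consecutive terms.
Observation: v(n) - 3·v(n-1) - (-1)·v(n-2) = 0 holds for the shown terms, and no order-1 relation v(n) = α·v(n-1) + β fits.
Check at n=3: 3·-1 + (-1)·1 = -4. ✓

v(n) = 3v(n-1) - v(n-2), v(0) = 4, v(1) = 1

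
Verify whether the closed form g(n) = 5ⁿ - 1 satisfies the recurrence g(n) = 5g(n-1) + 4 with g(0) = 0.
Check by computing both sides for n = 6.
From the recurrence with g(0) = 0:
  g(0) = 0, g(1) = 4, g(2) = 24, g(3) = 124, g(4) = 624, g(5) = 3124, g(6) = 15624
  so the recurrence gives g(6) = 15624.
From the proposed closed form g(n) = 5ⁿ - 1:
  g(6) = 15624.
Both sides give 15624 at n = 6, and the initial condition(s) match, so the closed form is consistent.

Yes, the closed form is correct.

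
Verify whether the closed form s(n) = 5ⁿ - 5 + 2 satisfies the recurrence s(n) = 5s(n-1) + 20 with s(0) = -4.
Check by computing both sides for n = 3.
From the recurrence with s(0) = -4:
  s(0) = -4, s(1) = 0, s(2) = 20, s(3) = 120
  so the recurrence gives s(3) = 120.
From the proposed closed form s(n) = 5ⁿ - 5 + 2:
  s(3) = 122.
The recurrence gives 120 but the closed form gives 122, so the closed form does not satisfy the recurrence.

No, the closed form is incorrect.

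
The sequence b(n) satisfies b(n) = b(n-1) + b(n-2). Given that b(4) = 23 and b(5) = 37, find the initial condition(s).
Work backwards using b(k) = b(k+2) - b(k+1):
b(3) = b(5) - b(4) = 37 - 23 = 14
b(2) = b(4) - b(3) = 23 - 14 = 9
b(1) = b(3) - b(2) = 14 - 9 = 5
b(0) = b(2) - b(1) = 9 - 5 = 4

b(0) = 4, b(1) = 5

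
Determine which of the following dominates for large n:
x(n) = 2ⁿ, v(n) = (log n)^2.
Comparing growth rates:
Growth-rate hierarchy: log n ≺ any polynomial ≺ any exponential cⁿ (c>1) ≺ n! ≺ nⁿ.
exponential base 2 dominates polylogarithmic (log n)^2 asymptotically.

x(n) grows faster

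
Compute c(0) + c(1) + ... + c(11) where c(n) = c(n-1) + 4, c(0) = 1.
Computing the sequence terms: 1, 5, 9, 13, 17, 21, 25, 29, 33, 37, 41, 45
Adding these values together:

276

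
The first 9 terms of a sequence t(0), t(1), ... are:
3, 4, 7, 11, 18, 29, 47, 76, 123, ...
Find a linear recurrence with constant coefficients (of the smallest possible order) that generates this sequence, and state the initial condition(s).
Look for the lowest-order linear relation among consecutive terms.
Observation: t(n) - 1·t(n-1) - (1)·t(n-2) = 0 holds for the shown terms, and no order-1 relation t(n) = α·t(n-1) + β fits.
Check at n=3: 1·7 + (1)·4 = 11. ✓

t(n) = t(n-1) + t(n-2), t(0) = 3, t(1) = 4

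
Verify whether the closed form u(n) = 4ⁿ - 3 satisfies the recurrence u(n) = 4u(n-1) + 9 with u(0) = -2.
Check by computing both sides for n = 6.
From the recurrence with u(0) = -2:
  u(0) = -2, u(1) = 1, u(2) = 13, u(3) = 61, u(4) = 253, u(5) = 1021, u(6) = 4093
  so the recurrence gives u(6) = 4093.
From the proposed closed form u(n) = 4ⁿ - 3:
  u(6) = 4093.
Both sides give 4093 at n = 6, and the initial condition(s) match, so the closed form is consistent.

Yes, the closed form is correct.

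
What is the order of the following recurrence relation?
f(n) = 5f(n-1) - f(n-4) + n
The order is the largest lag k for which f(n-k) appears. Here the deepest term is f(n-4) (the n term is non-homogeneous and does not affect the order), so the order is 4.

Order 4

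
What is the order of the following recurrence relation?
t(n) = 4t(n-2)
The order is the largest lag k for which t(n-k) appears. Here the deepest term is t(n-2), so the order is 2.

Order 2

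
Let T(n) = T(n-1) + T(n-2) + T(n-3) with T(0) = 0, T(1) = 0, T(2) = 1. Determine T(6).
Computing the sequence terms:
0, 0, 1, 1, 2, 4, 7

7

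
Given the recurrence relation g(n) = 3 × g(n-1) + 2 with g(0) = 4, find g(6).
Computing step by step:
g(0) = 4
g(1) = 3 × 4 + 2 = 14
g(2) = 3 × 14 + 2 = 44
g(3) = 3 × 44 + 2 = 134
g(4) = 3 × 134 + 2 = 404
g(5) = 3 × 404 + 2 = 1214
g(6) = 3 × 1214 + 2 = 3644

3644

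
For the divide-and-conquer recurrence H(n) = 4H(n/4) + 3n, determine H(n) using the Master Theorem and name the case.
Master Theorem template: H(n) = a·H(n/b) + f(n).
Here: a=4, b=4, f(n)=3n
Compute log_b(a) = log_4(4) = 1.
f(n) = 3n = Θ(n). Case 2: H(n) = Θ(n log n).

Case 2: H(n) = Θ(n log n)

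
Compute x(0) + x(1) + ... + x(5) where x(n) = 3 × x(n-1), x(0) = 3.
Computing the sequence terms: 3, 9, 27, 81, 243, 729
Adding these values together:

1092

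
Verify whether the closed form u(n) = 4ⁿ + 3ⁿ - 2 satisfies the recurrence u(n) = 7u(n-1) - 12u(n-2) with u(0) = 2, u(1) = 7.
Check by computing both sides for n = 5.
From the recurrence with u(0) = 2, u(1) = 7:
  u(0) = 2, u(1) = 7, u(2) = 25, u(3) = 91, u(4) = 337, u(5) = 1267
  so the recurrence gives u(5) = 1267.
From the proposed closed form u(n) = 4ⁿ + 3ⁿ - 2:
  u(5) = 1265.
The recurrence gives 1267 but the closed form gives 1265, so the closed form does not satisfy the recurrence.

No, the closed form is incorrect.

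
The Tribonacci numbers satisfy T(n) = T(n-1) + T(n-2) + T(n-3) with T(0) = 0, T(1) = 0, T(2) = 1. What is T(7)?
Computing the sequence terms:
0, 0, 1, 1, 2, 4, 7, 13

13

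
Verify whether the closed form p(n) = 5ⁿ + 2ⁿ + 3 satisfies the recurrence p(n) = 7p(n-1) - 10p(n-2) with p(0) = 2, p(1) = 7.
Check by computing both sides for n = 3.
From the recurrence with p(0) = 2, p(1) = 7:
  p(0) = 2, p(1) = 7, p(2) = 29, p(3) = 133
  so the recurrence gives p(3) = 133.
From the proposed closed form p(n) = 5ⁿ + 2ⁿ + 3:
  p(3) = 136.
The recurrence gives 133 but the closed form gives 136, so the closed form does not satisfy the recurrence.

No, the closed form is incorrect.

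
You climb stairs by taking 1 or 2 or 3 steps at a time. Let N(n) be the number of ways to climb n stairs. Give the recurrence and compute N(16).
Condition on the size of the last step (1 to 3): before it there were n-1, …, n-3 stairs climbed, and these cases are disjoint, so N(n) = N(n-1) + N(n-2) + N(n-3) (order-3 linear recurrence).
Initial conditions by direct count (compositions of i into parts ≤ 3): N(1) = 1; N(2) = 2; N(3) = 4.
Iterating the recurrence: N(4) = 7, N(5) = 13, N(6) = 24, N(7) = 44, N(8) = 81, N(9) = 149, N(10) = 274, N(11) = 504, N(12) = 927, N(13) = 1705, N(14) = 3136, N(15) = 5768, N(16) = 10609.

N(n) = N(n-1) + N(n-2) + N(n-3), N(1) = 1, N(2) = 2, N(3) = 4; N(16) = 10609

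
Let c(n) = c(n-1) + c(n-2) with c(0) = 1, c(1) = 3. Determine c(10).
Computing the sequence terms:
1, 3, 4, 7, 11, 18, 29, 47, 76, 123, 199

199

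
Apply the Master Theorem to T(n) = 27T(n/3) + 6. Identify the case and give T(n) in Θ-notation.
Master Theorem template: T(n) = a·T(n/b) + f(n).
Here: a=27, b=3, f(n)=6
Compute log_b(a) = log_3(27) = 3.
f(n) = 6 = O(n^(3-ε)) with ε = 3. Case 1: T(n) = Θ(n^log_b(a)) = Θ(n^3).

Case 1: T(n) = Θ(n^3)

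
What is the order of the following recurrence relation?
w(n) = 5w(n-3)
The order is the largest lag k for which w(n-k) appears. Here the deepest term is w(n-3), so the order is 3.

Order 3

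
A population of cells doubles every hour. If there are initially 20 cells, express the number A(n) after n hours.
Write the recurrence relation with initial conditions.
Each hour multiplies the count by 2, so the count after n hours depends only on the count after n-1 hours: A(n) = 2 × A(n-1). The starting count gives A(0) = 20.
Unrolling n times gives the closed form A(n) = 20 × 2ⁿ.

A(n) = 2 × A(n-1), A(0) = 20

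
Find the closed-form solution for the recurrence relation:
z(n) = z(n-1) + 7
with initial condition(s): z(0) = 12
Recurrence: z(n) = z(n-1) + 7, initial: z(0) = 12.
Each step adds 7, so z(n) = z(0) + 7n = 7n + 12.

z(n) = 7n + 12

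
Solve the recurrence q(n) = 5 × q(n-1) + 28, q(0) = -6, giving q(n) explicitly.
Recurrence: q(n) = 5 × q(n-1) + 28, initial: q(0) = -6.
Try q(n) = A·5ⁿ + C. Substituting: A·5ⁿ + C = 5(A·5ⁿ⁻¹ + C) + 28 = A·5ⁿ + 5C + 28, so C = 5C + 28, giving C = -7. Then q(0) = A - 7 = -6 gives A = 1.

q(n) = 5ⁿ - 7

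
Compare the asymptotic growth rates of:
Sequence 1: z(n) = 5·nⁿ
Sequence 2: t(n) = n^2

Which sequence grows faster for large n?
Comparing growth rates:
Growth-rate hierarchy: log n ≺ any polynomial ≺ any exponential cⁿ (c>1) ≺ n! ≺ nⁿ.
super-exponential nⁿ dominates polynomial degree 2 asymptotically.

z(n) grows faster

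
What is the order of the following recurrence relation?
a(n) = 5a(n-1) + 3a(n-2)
The order is the largest lag k for which a(n-k) appears. Here the deepest term is a(n-2), so the order is 2.

Order 2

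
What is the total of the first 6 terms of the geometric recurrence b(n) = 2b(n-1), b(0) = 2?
Computing the sequence terms: 2, 4, 8, 16, 32, 64
Adding these values together:

126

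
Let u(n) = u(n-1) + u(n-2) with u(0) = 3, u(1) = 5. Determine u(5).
Computing the sequence terms:
3, 5, 8, 13, 21, 34

34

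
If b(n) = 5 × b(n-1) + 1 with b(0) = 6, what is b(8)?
Computing step by step:
b(0) = 6
b(1) = 5 × 6 + 1 = 31
b(2) = 5 × 31 + 1 = 156
b(3) = 5 × 156 + 1 = 781
b(4) = 5 × 781 + 1 = 3906
b(5) = 5 × 3906 + 1 = 19531
b(6) = 5 × 19531 + 1 = 97656
b(7) = 5 × 97656 + 1 = 488281
b(8) = 5 × 488281 + 1 = 2441406

2441406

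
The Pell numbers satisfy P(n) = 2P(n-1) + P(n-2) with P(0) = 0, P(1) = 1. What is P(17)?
Computing the sequence terms:
0, 1, 2, 5, 12, 29, 70, 169, 408, 985, 2378, 5741, 13860, 33461, 80782, 195025, 470832, 1136689

1136689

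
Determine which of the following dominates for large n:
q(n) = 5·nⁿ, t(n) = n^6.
Comparing growth rates:
Growth-rate hierarchy: log n ≺ any polynomial ≺ any exponential cⁿ (c>1) ≺ n! ≺ nⁿ.
super-exponential nⁿ dominates polynomial degree 6 asymptotically.

q(n) grows faster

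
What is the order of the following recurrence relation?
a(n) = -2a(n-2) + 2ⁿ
The order is the largest lag k for which a(n-k) appears. Here the deepest term is a(n-2) (the 2ⁿ term is non-homogeneous and does not affect the order), so the order is 2.

Order 2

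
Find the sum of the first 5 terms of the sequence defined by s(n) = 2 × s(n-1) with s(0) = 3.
Computing the sequence terms: 3, 6, 12, 24, 48
Adding these values together:

93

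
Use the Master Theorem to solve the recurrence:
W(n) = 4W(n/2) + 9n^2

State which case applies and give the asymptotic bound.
Master Theorem template: W(n) = a·W(n/b) + f(n).
Here: a=4, b=2, f(n)=9n^2
Compute log_b(a) = log_2(4) = 2.
f(n) = 9n^2 = Θ(n^2). Case 2: W(n) = Θ(n^2 log n).

Case 2: W(n) = Θ(n^2 log n)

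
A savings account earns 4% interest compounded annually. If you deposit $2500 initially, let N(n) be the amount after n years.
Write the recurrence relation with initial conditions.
Each year the balance grows by 4%, i.e. is multiplied by 1 + 4/100 = 1.04, so N(n) = 1.04 × N(n-1). The initial deposit gives N(0) = 2500.
Unrolling gives the closed form N(n) = 2500 × (1.04)ⁿ.

N(n) = 1.04 × N(n-1), N(0) = 2500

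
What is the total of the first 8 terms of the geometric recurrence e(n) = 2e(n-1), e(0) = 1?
Computing the sequence terms: 1, 2, 4, 8, 16, 32, 64, 128
Adding these values together:

255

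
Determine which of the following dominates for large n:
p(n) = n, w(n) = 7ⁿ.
Comparing growth rates:
Growth-rate hierarchy: log n ≺ any polynomial ≺ any exponential cⁿ (c>1) ≺ n! ≺ nⁿ.
exponential base 7 dominates polynomial degree 1 asymptotically.

w(n) grows faster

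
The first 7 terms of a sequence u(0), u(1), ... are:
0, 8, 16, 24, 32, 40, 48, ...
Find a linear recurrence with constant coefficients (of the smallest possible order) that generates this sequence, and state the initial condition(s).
Look for the lowest-order linear relation among consecutive terms.
Observation: consecutive differences are constant (= 8).
Check at n=2: 1·8 + 8 = 16. ✓

u(n) = u(n-1) + 8, u(0) = 0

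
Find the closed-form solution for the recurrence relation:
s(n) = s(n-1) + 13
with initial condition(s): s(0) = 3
Recurrence: s(n) = s(n-1) + 13, initial: s(0) = 3.
Each step adds 13, so s(n) = s(0) + 13n = 13n + 3.

s(n) = 13n + 3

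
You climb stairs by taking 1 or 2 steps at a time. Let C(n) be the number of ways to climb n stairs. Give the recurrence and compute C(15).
Condition on the size of the last step (1 to 2): before it there were n-1, …, n-2 stairs climbed, and these cases are disjoint, so C(n) = C(n-1) + C(n-2) (Fibonacci-type sequence).
Initial conditions by direct count (compositions of i into parts ≤ 2): C(1) = 1; C(2) = 2.
Iterating the recurrence: C(3) = 3, C(4) = 5, C(5) = 8, C(6) = 13, C(7) = 21, C(8) = 34, C(9) = 55, C(10) = 89, C(11) = 144, C(12) = 233, C(13) = 377, C(14) = 610, C(15) = 987.

C(n) = C(n-1) + C(n-2), C(1) = 1, C(2) = 2; C(15) = 987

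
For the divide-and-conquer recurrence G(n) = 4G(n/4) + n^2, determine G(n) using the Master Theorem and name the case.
Master Theorem template: G(n) = a·G(n/b) + f(n).
Here: a=4, b=4, f(n)=n^2
Compute log_b(a) = log_4(4) = 1.
f(n) = n^2 = Ω(n^(1+ε)) with ε = 1, and the regularity condition holds (a·f(n/b) = (a/b^2)·f(n) with a/b^2 = 4^-1 < 1). Case 3: G(n) = Θ(f(n)) = Θ(n^2).

Case 3: G(n) = Θ(n^2)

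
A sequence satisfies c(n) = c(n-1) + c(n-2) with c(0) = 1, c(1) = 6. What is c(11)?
Computing the sequence terms:
1, 6, 7, 13, 20, 33, 53, 86, 139, 225, 364, 589

589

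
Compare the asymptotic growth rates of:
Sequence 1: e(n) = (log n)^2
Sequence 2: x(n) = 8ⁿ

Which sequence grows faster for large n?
Comparing growth rates:
Growth-rate hierarchy: log n ≺ any polynomial ≺ any exponential cⁿ (c>1) ≺ n! ≺ nⁿ.
exponential base 8 dominates polylogarithmic (log n)^2 asymptotically.

x(n) grows faster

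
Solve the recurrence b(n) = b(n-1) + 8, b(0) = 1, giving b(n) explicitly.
Recurrence: b(n) = b(n-1) + 8, initial: b(0) = 1.
Each step adds 8, so b(n) = b(0) + 8n = 8n + 1.

b(n) = 8n + 1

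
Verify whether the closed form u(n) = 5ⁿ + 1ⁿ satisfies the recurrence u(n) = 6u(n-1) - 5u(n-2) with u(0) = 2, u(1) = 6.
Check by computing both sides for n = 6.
From the recurrence with u(0) = 2, u(1) = 6:
  u(0) = 2, u(1) = 6, u(2) = 26, u(3) = 126, u(4) = 626, u(5) = 3126, u(6) = 15626
  so the recurrence gives u(6) = 15626.
From the proposed closed form u(n) = 5ⁿ + 1ⁿ:
  u(6) = 15626.
Both sides give 15626 at n = 6, and the initial condition(s) match, so the closed form is consistent.

Yes, the closed form is correct.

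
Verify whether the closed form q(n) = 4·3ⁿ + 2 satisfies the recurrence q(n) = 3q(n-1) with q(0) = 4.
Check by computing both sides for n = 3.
From the recurrence with q(0) = 4:
  q(0) = 4, q(1) = 12, q(2) = 36, q(3) = 108
  so the recurrence gives q(3) = 108.
From the proposed closed form q(n) = 4·3ⁿ + 2:
  q(3) = 110.
The recurrence gives 108 but the closed form gives 110, so the closed form does not satisfy the recurrence.

No, the closed form is incorrect.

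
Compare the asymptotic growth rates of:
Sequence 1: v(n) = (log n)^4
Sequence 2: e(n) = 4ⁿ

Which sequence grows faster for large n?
Comparing growth rates:
Growth-rate hierarchy: log n ≺ any polynomial ≺ any exponential cⁿ (c>1) ≺ n! ≺ nⁿ.
exponential base 4 dominates polylogarithmic (log n)^4 asymptotically.

e(n) grows faster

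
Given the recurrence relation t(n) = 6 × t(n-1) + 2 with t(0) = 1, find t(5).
Computing step by step:
t(0) = 1
t(1) = 6 × 1 + 2 = 8
t(2) = 6 × 8 + 2 = 50
t(3) = 6 × 50 + 2 = 302
t(4) = 6 × 302 + 2 = 1814
t(5) = 6 × 1814 + 2 = 10886

10886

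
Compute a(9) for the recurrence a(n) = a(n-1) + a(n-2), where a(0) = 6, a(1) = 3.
Computing the sequence terms:
6, 3, 9, 12, 21, 33, 54, 87, 141, 228

228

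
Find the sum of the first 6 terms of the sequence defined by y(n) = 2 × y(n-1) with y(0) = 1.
Computing the sequence terms: 1, 2, 4, 8, 16, 32
Adding these values together:

63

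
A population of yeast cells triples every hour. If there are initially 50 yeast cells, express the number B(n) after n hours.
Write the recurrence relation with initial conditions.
Each hour multiplies the count by 3, so the count after n hours depends only on the count after n-1 hours: B(n) = 3 × B(n-1). The starting count gives B(0) = 50.
Unrolling n times gives the closed form B(n) = 50 × 3ⁿ.

B(n) = 3 × B(n-1), B(0) = 50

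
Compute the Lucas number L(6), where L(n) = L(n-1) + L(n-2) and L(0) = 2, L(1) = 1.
Computing the sequence terms:
2, 1, 3, 4, 7, 11, 18

18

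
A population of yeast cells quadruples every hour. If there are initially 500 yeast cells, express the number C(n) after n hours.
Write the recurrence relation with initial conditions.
Each hour multiplies the count by 4, so the count after n hours depends only on the count after n-1 hours: C(n) = 4 × C(n-1). The starting count gives C(0) = 500.
Unrolling n times gives the closed form C(n) = 500 × 4ⁿ.

C(n) = 4 × C(n-1), C(0) = 500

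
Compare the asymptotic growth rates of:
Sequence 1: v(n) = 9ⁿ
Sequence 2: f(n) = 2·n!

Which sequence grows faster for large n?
Comparing growth rates:
Growth-rate hierarchy: log n ≺ any polynomial ≺ any exponential cⁿ (c>1) ≺ n! ≺ nⁿ.
factorial dominates exponential base 9 asymptotically.

f(n) grows faster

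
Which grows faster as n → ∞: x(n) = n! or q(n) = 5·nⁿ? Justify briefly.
Comparing growth rates:
Growth-rate hierarchy: log n ≺ any polynomial ≺ any exponential cⁿ (c>1) ≺ n! ≺ nⁿ.
super-exponential nⁿ dominates factorial asymptotically.

q(n) grows faster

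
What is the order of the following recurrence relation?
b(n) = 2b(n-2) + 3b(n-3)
The order is the largest lag k for which b(n-k) appears. Here the deepest term is b(n-3), so the order is 3.

Order 3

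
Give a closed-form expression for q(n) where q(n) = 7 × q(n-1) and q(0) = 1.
Recurrence: q(n) = 7 × q(n-1), initial: q(0) = 1.
Each term is 7 times the previous, so this is geometric with ratio 7. After n steps: q(n) = q(0)·7ⁿ = 7ⁿ.

q(n) = 7ⁿ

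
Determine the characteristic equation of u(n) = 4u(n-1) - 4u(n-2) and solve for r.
Substitute u(n) = rⁿ and divide through by rⁿ⁻²: r² - 4r + 4 = 0
Factor: (r - 2)² = 0, so r = 2 (double root).
General solution: u(n) = (A + Bn)·2ⁿ

Characteristic: r² - 4r + 4 = 0, Roots: r = 2 (double root)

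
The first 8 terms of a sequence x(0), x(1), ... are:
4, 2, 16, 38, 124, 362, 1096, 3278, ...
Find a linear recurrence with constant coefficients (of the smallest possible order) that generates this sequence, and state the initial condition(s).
Look for the lowest-order linear relation among consecutive terms.
Observation: x(n) - 2·x(n-1) - (3)·x(n-2) = 0 holds for the shown terms, and no order-1 relation x(n) = α·x(n-1) + β fits.
Check at n=3: 2·16 + (3)·2 = 38. ✓

x(n) = 2x(n-1) + 3x(n-2), x(0) = 4, x(1) = 2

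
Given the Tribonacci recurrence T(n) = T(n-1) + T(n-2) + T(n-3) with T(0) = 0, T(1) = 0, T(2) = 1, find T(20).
Computing the sequence terms:
0, 0, 1, 1, 2, 4, 7, 13, 24, 44, 81, 149, 274, 504, 927, 1705, 3136, 5768, 10609, 19513, 35890

35890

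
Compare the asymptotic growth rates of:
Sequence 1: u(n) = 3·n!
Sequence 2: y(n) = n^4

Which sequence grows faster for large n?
Comparing growth rates:
Growth-rate hierarchy: log n ≺ any polynomial ≺ any exponential cⁿ (c>1) ≺ n! ≺ nⁿ.
factorial dominates polynomial degree 4 asymptotically.

u(n) grows faster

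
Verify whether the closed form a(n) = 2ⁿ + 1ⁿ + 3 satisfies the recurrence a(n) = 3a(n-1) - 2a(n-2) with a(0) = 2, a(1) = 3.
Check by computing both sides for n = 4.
From the recurrence with a(0) = 2, a(1) = 3:
  a(0) = 2, a(1) = 3, a(2) = 5, a(3) = 9, a(4) = 17
  so the recurrence gives a(4) = 17.
From the proposed closed form a(n) = 2ⁿ + 1ⁿ + 3:
  a(4) = 20.
The recurrence gives 17 but the closed form gives 20, so the closed form does not satisfy the recurrence.

No, the closed form is incorrect.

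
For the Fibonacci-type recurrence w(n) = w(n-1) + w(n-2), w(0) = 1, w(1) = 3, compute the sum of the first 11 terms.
Computing the sequence terms: 1, 3, 4, 7, 11, 18, 29, 47, 76, 123, 199
Adding these values together:

518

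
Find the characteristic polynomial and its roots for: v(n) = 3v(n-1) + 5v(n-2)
Substitute v(n) = rⁿ and divide through by rⁿ⁻²: r² - 3r - 5 = 0
Discriminant: 3² + 4·5 = 29, not a perfect square, so by the quadratic formula r = (3 ± √29)/2.
General solution: v(n) = A·r₁ⁿ + B·r₂ⁿ where r₁,r₂ = (3 ± √29)/2

Characteristic: r² - 3r - 5 = 0, Roots: r = (3 ± √29)/2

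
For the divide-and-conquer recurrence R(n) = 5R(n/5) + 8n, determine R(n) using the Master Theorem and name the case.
Master Theorem template: R(n) = a·R(n/b) + f(n).
Here: a=5, b=5, f(n)=8n
Compute log_b(a) = log_5(5) = 1.
f(n) = 8n = Θ(n). Case 2: R(n) = Θ(n log n).

Case 2: R(n) = Θ(n log n)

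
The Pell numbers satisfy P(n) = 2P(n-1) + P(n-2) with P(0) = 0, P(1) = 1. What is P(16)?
Computing the sequence terms:
0, 1, 2, 5, 12, 29, 70, 169, 408, 985, 2378, 5741, 13860, 33461, 80782, 195025, 470832

470832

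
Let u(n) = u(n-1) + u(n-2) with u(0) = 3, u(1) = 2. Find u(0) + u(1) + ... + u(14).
Computing the sequence terms: 3, 2, 5, 7, 12, 19, 31, 50, 81, 131, 212, 343, 555, 898, 1453
Adding these values together:

3802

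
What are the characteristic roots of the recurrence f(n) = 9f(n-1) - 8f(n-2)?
Substitute f(n) = rⁿ and divide through by rⁿ⁻²: r² - 9r + 8 = 0
Factor: (r - 8)(r - 1) = 0, so r = 8, 1.
General solution: f(n) = A·8ⁿ + B·1ⁿ

Characteristic: r² - 9r + 8 = 0, Roots: r = 8, 1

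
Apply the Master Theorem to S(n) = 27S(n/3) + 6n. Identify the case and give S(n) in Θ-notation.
Master Theorem template: S(n) = a·S(n/b) + f(n).
Here: a=27, b=3, f(n)=6n
Compute log_b(a) = log_3(27) = 3.
f(n) = 6n = O(n^(3-ε)) with ε = 2. Case 1: S(n) = Θ(n^log_b(a)) = Θ(n^3).

Case 1: S(n) = Θ(n^3)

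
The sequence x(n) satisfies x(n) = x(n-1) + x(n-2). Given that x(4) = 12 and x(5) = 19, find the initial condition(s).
Work backwards using x(k) = x(k+2) - x(k+1):
x(3) = x(5) - x(4) = 19 - 12 = 7
x(2) = x(4) - x(3) = 12 - 7 = 5
x(1) = x(3) - x(2) = 7 - 5 = 2
x(0) = x(2) - x(1) = 5 - 2 = 3

x(0) = 3, x(1) = 2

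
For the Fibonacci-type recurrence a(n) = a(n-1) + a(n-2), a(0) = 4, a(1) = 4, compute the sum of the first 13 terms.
Computing the sequence terms: 4, 4, 8, 12, 20, 32, 52, 84, 136, 220, 356, 576, 932
Adding these values together:

2436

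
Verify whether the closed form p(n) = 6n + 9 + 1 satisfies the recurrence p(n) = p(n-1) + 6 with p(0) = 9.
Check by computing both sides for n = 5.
From the recurrence with p(0) = 9:
  p(0) = 9, p(1) = 15, p(2) = 21, p(3) = 27, p(4) = 33, p(5) = 39
  so the recurrence gives p(5) = 39.
From the proposed closed form p(n) = 6n + 9 + 1:
  p(5) = 40.
The recurrence gives 39 but the closed form gives 40, so the closed form does not satisfy the recurrence.

No, the closed form is incorrect.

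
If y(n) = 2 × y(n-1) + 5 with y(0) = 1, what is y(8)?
Computing step by step:
y(0) = 1
y(1) = 2 × 1 + 5 = 7
y(2) = 2 × 7 + 5 = 19
y(3) = 2 × 19 + 5 = 43
y(4) = 2 × 43 + 5 = 91
y(5) = 2 × 91 + 5 = 187
y(6) = 2 × 187 + 5 = 379
y(7) = 2 × 379 + 5 = 763
y(8) = 2 × 763 + 5 = 1531

1531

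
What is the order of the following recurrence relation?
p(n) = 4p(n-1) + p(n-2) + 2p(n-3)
The order is the largest lag k for which p(n-k) appears. Here the deepest term is p(n-3), so the order is 3.

Order 3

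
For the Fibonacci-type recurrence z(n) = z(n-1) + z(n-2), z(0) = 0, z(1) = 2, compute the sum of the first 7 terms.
Computing the sequence terms: 0, 2, 2, 4, 6, 10, 16
Adding these values together:

40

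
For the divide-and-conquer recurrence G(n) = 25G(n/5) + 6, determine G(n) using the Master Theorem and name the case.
Master Theorem template: G(n) = a·G(n/b) + f(n).
Here: a=25, b=5, f(n)=6
Compute log_b(a) = log_5(25) = 2.
f(n) = 6 = O(n^(2-ε)) with ε = 2. Case 1: G(n) = Θ(n^log_b(a)) = Θ(n^2).

Case 1: G(n) = Θ(n^2)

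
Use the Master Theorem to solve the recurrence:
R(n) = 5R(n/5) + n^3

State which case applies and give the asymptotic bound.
Master Theorem template: R(n) = a·R(n/b) + f(n).
Here: a=5, b=5, f(n)=n^3
Compute log_b(a) = log_5(5) = 1.
f(n) = n^3 = Ω(n^(1+ε)) with ε = 2, and the regularity condition holds (a·f(n/b) = (a/b^3)·f(n) with a/b^3 = 5^-2 < 1). Case 3: R(n) = Θ(f(n)) = Θ(n^3).

Case 3: R(n) = Θ(n^3)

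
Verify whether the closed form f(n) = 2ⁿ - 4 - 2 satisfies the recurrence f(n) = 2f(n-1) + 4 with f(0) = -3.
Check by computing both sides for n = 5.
From the recurrence with f(0) = -3:
  f(0) = -3, f(1) = -2, f(2) = 0, f(3) = 4, f(4) = 12, f(5) = 28
  so the recurrence gives f(5) = 28.
From the proposed closed form f(n) = 2ⁿ - 4 - 2:
  f(5) = 26.
The recurrence gives 28 but the closed form gives 26, so the closed form does not satisfy the recurrence.

No, the closed form is incorrect.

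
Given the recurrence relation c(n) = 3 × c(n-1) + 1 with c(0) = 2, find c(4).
Computing step by step:
c(0) = 2
c(1) = 3 × 2 + 1 = 7
c(2) = 3 × 7 + 1 = 22
c(3) = 3 × 22 + 1 = 67
c(4) = 3 × 67 + 1 = 202

202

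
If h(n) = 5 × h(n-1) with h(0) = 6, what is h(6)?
Computing step by step:
h(0) = 6
h(1) = 5 × 6 = 30
h(2) = 5 × 30 = 150
h(3) = 5 × 150 = 750
h(4) = 5 × 750 = 3750
h(5) = 5 × 3750 = 18750
h(6) = 5 × 18750 = 93750

93750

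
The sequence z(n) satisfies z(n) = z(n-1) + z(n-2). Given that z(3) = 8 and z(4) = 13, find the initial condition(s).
Work backwards using z(k) = z(k+2) - z(k+1):
z(2) = z(4) - z(3) = 13 - 8 = 5
z(1) = z(3) - z(2) = 8 - 5 = 3
z(0) = z(2) - z(1) = 5 - 3 = 2

z(0) = 2, z(1) = 3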